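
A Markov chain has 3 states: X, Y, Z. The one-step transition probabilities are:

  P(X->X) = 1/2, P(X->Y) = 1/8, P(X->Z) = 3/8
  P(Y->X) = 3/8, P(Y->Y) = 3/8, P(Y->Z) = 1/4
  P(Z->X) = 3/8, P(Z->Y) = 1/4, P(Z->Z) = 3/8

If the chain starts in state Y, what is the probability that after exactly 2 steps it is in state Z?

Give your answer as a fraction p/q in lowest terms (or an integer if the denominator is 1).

Computing P^2 by repeated multiplication:
P^1 =
  X: [1/2, 1/8, 3/8]
  Y: [3/8, 3/8, 1/4]
  Z: [3/8, 1/4, 3/8]
P^2 =
  X: [7/16, 13/64, 23/64]
  Y: [27/64, 1/4, 21/64]
  Z: [27/64, 15/64, 11/32]

(P^2)[Y -> Z] = 21/64

Answer: 21/64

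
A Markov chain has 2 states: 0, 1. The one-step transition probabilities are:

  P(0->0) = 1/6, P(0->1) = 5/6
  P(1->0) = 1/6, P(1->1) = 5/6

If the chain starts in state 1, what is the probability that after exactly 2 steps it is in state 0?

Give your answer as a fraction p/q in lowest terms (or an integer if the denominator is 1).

Computing P^2 by repeated multiplication:
P^1 =
  0: [1/6, 5/6]
  1: [1/6, 5/6]
P^2 =
  0: [1/6, 5/6]
  1: [1/6, 5/6]

(P^2)[1 -> 0] = 1/6

Answer: 1/6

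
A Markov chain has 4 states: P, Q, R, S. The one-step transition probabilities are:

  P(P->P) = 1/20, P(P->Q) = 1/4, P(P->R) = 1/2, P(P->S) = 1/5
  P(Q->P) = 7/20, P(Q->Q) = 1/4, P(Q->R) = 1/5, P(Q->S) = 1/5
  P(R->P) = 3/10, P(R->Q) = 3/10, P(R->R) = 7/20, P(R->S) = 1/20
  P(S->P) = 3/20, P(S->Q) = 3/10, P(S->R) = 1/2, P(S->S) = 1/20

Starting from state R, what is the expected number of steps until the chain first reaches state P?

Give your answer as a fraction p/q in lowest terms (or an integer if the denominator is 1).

Let h_i = expected steps to first reach P from state i.
Boundary: h_P = 0.
First-step equations for the other states:
  h_Q = 1 + 7/20*h_P + 1/4*h_Q + 1/5*h_R + 1/5*h_S
  h_R = 1 + 3/10*h_P + 3/10*h_Q + 7/20*h_R + 1/20*h_S
  h_S = 1 + 3/20*h_P + 3/10*h_Q + 1/2*h_R + 1/20*h_S

Substituting h_P = 0 and rearranging gives the linear system (I - Q) h = 1:
  [3/4, -1/5, -1/5] . (h_Q, h_R, h_S) = 1
  [-3/10, 13/20, -1/20] . (h_Q, h_R, h_S) = 1
  [-3/10, -1/2, 19/20] . (h_Q, h_R, h_S) = 1

Solving yields:
  h_Q = 8180/2523
  h_R = 2800/841
  h_S = 3220/841

Starting state is R, so the expected hitting time is h_R = 2800/841.

Answer: 2800/841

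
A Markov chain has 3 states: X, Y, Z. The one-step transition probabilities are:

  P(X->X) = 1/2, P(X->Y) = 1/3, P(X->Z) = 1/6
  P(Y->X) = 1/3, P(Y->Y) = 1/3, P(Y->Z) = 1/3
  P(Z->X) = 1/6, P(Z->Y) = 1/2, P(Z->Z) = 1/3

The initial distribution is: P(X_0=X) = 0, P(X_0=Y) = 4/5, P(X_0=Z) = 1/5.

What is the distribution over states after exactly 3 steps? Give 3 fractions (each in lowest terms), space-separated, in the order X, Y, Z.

Propagating the distribution step by step (d_{t+1} = d_t * P):
d_0 = (X=0, Y=4/5, Z=1/5)
  d_1[X] = 0*1/2 + 4/5*1/3 + 1/5*1/6 = 3/10
  d_1[Y] = 0*1/3 + 4/5*1/3 + 1/5*1/2 = 11/30
  d_1[Z] = 0*1/6 + 4/5*1/3 + 1/5*1/3 = 1/3
d_1 = (X=3/10, Y=11/30, Z=1/3)
  d_2[X] = 3/10*1/2 + 11/30*1/3 + 1/3*1/6 = 59/180
  d_2[Y] = 3/10*1/3 + 11/30*1/3 + 1/3*1/2 = 7/18
  d_2[Z] = 3/10*1/6 + 11/30*1/3 + 1/3*1/3 = 17/60
d_2 = (X=59/180, Y=7/18, Z=17/60)
  d_3[X] = 59/180*1/2 + 7/18*1/3 + 17/60*1/6 = 46/135
  d_3[Y] = 59/180*1/3 + 7/18*1/3 + 17/60*1/2 = 137/360
  d_3[Z] = 59/180*1/6 + 7/18*1/3 + 17/60*1/3 = 301/1080
d_3 = (X=46/135, Y=137/360, Z=301/1080)

Answer: 46/135 137/360 301/1080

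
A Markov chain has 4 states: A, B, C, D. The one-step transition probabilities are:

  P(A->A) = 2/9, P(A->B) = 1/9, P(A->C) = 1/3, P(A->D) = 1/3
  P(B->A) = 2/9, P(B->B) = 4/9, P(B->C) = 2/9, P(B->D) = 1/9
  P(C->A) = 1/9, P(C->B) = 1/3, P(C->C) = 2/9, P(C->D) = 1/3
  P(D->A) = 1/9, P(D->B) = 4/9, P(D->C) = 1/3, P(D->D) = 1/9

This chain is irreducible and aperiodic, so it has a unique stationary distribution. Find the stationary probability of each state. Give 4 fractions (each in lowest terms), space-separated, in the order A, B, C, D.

Answer: 9/53 19/53 14/53 11/53

Derivation:
The stationary distribution satisfies pi = pi * P, i.e.:
  pi_A = 2/9*pi_A + 2/9*pi_B + 1/9*pi_C + 1/9*pi_D
  pi_B = 1/9*pi_A + 4/9*pi_B + 1/3*pi_C + 4/9*pi_D
  pi_C = 1/3*pi_A + 2/9*pi_B + 2/9*pi_C + 1/3*pi_D
  pi_D = 1/3*pi_A + 1/9*pi_B + 1/3*pi_C + 1/9*pi_D
with normalization: pi_A + pi_B + pi_C + pi_D = 1.

Using the first 3 balance equations plus normalization, the linear system A*pi = b is:
  [-7/9, 2/9, 1/9, 1/9] . pi = 0
  [1/9, -5/9, 1/3, 4/9] . pi = 0
  [1/3, 2/9, -7/9, 1/3] . pi = 0
  [1, 1, 1, 1] . pi = 1

Solving yields:
  pi_A = 9/53
  pi_B = 19/53
  pi_C = 14/53
  pi_D = 11/53

Verification (pi * P):
  9/53*2/9 + 19/53*2/9 + 14/53*1/9 + 11/53*1/9 = 9/53 = pi_A  (ok)
  9/53*1/9 + 19/53*4/9 + 14/53*1/3 + 11/53*4/9 = 19/53 = pi_B  (ok)
  9/53*1/3 + 19/53*2/9 + 14/53*2/9 + 11/53*1/3 = 14/53 = pi_C  (ok)
  9/53*1/3 + 19/53*1/9 + 14/53*1/3 + 11/53*1/9 = 11/53 = pi_D  (ok)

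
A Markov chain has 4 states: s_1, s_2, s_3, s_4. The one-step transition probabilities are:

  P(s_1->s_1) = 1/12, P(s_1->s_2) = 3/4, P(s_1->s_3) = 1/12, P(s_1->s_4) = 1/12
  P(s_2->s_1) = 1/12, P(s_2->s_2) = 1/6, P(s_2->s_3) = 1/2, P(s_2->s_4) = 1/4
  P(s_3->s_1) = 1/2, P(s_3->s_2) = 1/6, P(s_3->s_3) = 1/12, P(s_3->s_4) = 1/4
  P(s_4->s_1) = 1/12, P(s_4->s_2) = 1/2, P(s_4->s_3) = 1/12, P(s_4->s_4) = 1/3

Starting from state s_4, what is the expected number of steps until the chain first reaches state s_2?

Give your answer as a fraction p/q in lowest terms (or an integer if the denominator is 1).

Answer: 576/289

Derivation:
Let h_i = expected steps to first reach s_2 from state i.
Boundary: h_s_2 = 0.
First-step equations for the other states:
  h_s_1 = 1 + 1/12*h_s_1 + 3/4*h_s_2 + 1/12*h_s_3 + 1/12*h_s_4
  h_s_3 = 1 + 1/2*h_s_1 + 1/6*h_s_2 + 1/12*h_s_3 + 1/4*h_s_4
  h_s_4 = 1 + 1/12*h_s_1 + 1/2*h_s_2 + 1/12*h_s_3 + 1/3*h_s_4

Substituting h_s_2 = 0 and rearranging gives the linear system (I - Q) h = 1:
  [11/12, -1/12, -1/12] . (h_s_1, h_s_3, h_s_4) = 1
  [-1/2, 11/12, -1/4] . (h_s_1, h_s_3, h_s_4) = 1
  [-1/12, -1/12, 2/3] . (h_s_1, h_s_3, h_s_4) = 1

Solving yields:
  h_s_1 = 432/289
  h_s_3 = 708/289
  h_s_4 = 576/289

Starting state is s_4, so the expected hitting time is h_s_4 = 576/289.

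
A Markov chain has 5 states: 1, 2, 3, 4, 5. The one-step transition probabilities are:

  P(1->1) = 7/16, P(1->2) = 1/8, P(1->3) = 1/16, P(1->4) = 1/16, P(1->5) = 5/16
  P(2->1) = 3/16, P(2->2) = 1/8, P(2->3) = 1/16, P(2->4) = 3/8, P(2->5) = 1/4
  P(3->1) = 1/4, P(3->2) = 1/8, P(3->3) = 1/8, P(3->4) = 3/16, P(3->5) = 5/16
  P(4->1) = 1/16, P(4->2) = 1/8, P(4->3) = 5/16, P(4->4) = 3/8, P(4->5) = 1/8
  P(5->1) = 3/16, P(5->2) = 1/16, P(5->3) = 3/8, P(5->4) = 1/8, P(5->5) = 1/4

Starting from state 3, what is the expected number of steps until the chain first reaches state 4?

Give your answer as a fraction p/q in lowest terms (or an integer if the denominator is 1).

Let h_i = expected steps to first reach 4 from state i.
Boundary: h_4 = 0.
First-step equations for the other states:
  h_1 = 1 + 7/16*h_1 + 1/8*h_2 + 1/16*h_3 + 1/16*h_4 + 5/16*h_5
  h_2 = 1 + 3/16*h_1 + 1/8*h_2 + 1/16*h_3 + 3/8*h_4 + 1/4*h_5
  h_3 = 1 + 1/4*h_1 + 1/8*h_2 + 1/8*h_3 + 3/16*h_4 + 5/16*h_5
  h_5 = 1 + 3/16*h_1 + 1/16*h_2 + 3/8*h_3 + 1/8*h_4 + 1/4*h_5

Substituting h_4 = 0 and rearranging gives the linear system (I - Q) h = 1:
  [9/16, -1/8, -1/16, -5/16] . (h_1, h_2, h_3, h_5) = 1
  [-3/16, 7/8, -1/16, -1/4] . (h_1, h_2, h_3, h_5) = 1
  [-1/4, -1/8, 7/8, -5/16] . (h_1, h_2, h_3, h_5) = 1
  [-3/16, -1/16, -3/8, 3/4] . (h_1, h_2, h_3, h_5) = 1

Solving yields:
  h_1 = 16260/2183
  h_2 = 11260/2183
  h_3 = 14092/2183
  h_5 = 14960/2183

Starting state is 3, so the expected hitting time is h_3 = 14092/2183.

Answer: 14092/2183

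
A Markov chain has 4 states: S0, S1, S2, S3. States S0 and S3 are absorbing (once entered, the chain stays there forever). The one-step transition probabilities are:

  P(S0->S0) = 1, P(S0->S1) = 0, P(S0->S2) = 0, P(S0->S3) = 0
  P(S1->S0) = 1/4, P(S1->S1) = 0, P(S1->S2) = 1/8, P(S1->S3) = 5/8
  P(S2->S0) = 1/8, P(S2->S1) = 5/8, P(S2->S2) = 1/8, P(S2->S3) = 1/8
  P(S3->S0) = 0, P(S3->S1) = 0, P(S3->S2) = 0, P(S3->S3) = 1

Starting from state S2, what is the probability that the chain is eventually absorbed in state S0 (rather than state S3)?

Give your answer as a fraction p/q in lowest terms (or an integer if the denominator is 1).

Let a_i = P(absorbed in S0 | start in state i).
Boundary conditions: a_S0 = 1, a_S3 = 0.
For each transient state i, a_i = sum_j P(i->j) * a_j:
  a_S1 = 1/4*a_S0 + 0*a_S1 + 1/8*a_S2 + 5/8*a_S3
  a_S2 = 1/8*a_S0 + 5/8*a_S1 + 1/8*a_S2 + 1/8*a_S3

Substituting a_S0 = 1 and a_S3 = 0, rearrange to (I - Q) a = r where r[i] = P(i -> S0):
  [1, -1/8] . (a_S1, a_S2) = 1/4
  [-5/8, 7/8] . (a_S1, a_S2) = 1/8

Solving yields:
  a_S1 = 5/17
  a_S2 = 6/17

Starting state is S2, so the absorption probability is a_S2 = 6/17.

Answer: 6/17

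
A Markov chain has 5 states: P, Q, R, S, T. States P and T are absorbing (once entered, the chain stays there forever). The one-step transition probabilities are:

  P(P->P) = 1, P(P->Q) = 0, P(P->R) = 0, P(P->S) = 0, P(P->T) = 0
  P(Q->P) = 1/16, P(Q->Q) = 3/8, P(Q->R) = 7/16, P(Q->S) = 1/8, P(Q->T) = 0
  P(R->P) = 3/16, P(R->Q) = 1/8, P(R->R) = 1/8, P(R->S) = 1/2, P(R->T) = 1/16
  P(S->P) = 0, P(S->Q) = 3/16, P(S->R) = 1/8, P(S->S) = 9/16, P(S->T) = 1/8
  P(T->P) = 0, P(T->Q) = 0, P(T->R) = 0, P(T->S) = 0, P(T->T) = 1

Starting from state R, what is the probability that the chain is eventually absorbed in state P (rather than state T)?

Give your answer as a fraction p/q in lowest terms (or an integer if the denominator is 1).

Answer: 115/231

Derivation:
Let a_i = P(absorbed in P | start in state i).
Boundary conditions: a_P = 1, a_T = 0.
For each transient state i, a_i = sum_j P(i->j) * a_j:
  a_Q = 1/16*a_P + 3/8*a_Q + 7/16*a_R + 1/8*a_S + 0*a_T
  a_R = 3/16*a_P + 1/8*a_Q + 1/8*a_R + 1/2*a_S + 1/16*a_T
  a_S = 0*a_P + 3/16*a_Q + 1/8*a_R + 9/16*a_S + 1/8*a_T

Substituting a_P = 1 and a_T = 0, rearrange to (I - Q) a = r where r[i] = P(i -> P):
  [5/8, -7/16, -1/8] . (a_Q, a_R, a_S) = 1/16
  [-1/8, 7/8, -1/2] . (a_Q, a_R, a_S) = 3/16
  [-3/16, -1/8, 7/16] . (a_Q, a_R, a_S) = 0

Solving yields:
  a_Q = 241/462
  a_R = 115/231
  a_S = 169/462

Starting state is R, so the absorption probability is a_R = 115/231.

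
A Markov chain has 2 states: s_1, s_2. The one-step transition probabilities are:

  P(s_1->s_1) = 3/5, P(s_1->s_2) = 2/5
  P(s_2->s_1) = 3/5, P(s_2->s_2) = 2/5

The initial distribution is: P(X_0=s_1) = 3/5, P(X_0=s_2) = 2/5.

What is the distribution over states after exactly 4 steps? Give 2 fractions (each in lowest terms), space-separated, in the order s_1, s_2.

Answer: 3/5 2/5

Derivation:
Propagating the distribution step by step (d_{t+1} = d_t * P):
d_0 = (s_1=3/5, s_2=2/5)
  d_1[s_1] = 3/5*3/5 + 2/5*3/5 = 3/5
  d_1[s_2] = 3/5*2/5 + 2/5*2/5 = 2/5
d_1 = (s_1=3/5, s_2=2/5)
  d_2[s_1] = 3/5*3/5 + 2/5*3/5 = 3/5
  d_2[s_2] = 3/5*2/5 + 2/5*2/5 = 2/5
d_2 = (s_1=3/5, s_2=2/5)
  d_3[s_1] = 3/5*3/5 + 2/5*3/5 = 3/5
  d_3[s_2] = 3/5*2/5 + 2/5*2/5 = 2/5
d_3 = (s_1=3/5, s_2=2/5)
  d_4[s_1] = 3/5*3/5 + 2/5*3/5 = 3/5
  d_4[s_2] = 3/5*2/5 + 2/5*2/5 = 2/5
d_4 = (s_1=3/5, s_2=2/5)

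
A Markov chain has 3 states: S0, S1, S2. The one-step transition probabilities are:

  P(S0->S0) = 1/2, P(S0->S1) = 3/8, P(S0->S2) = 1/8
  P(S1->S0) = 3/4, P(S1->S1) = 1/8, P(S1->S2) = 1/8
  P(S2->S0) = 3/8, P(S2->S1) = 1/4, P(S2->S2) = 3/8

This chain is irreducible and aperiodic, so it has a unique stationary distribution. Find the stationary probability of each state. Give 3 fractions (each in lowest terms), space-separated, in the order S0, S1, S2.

Answer: 11/20 17/60 1/6

Derivation:
The stationary distribution satisfies pi = pi * P, i.e.:
  pi_S0 = 1/2*pi_S0 + 3/4*pi_S1 + 3/8*pi_S2
  pi_S1 = 3/8*pi_S0 + 1/8*pi_S1 + 1/4*pi_S2
  pi_S2 = 1/8*pi_S0 + 1/8*pi_S1 + 3/8*pi_S2
with normalization: pi_S0 + pi_S1 + pi_S2 = 1.

Using the first 2 balance equations plus normalization, the linear system A*pi = b is:
  [-1/2, 3/4, 3/8] . pi = 0
  [3/8, -7/8, 1/4] . pi = 0
  [1, 1, 1] . pi = 1

Solving yields:
  pi_S0 = 11/20
  pi_S1 = 17/60
  pi_S2 = 1/6

Verification (pi * P):
  11/20*1/2 + 17/60*3/4 + 1/6*3/8 = 11/20 = pi_S0  (ok)
  11/20*3/8 + 17/60*1/8 + 1/6*1/4 = 17/60 = pi_S1  (ok)
  11/20*1/8 + 17/60*1/8 + 1/6*3/8 = 1/6 = pi_S2  (ok)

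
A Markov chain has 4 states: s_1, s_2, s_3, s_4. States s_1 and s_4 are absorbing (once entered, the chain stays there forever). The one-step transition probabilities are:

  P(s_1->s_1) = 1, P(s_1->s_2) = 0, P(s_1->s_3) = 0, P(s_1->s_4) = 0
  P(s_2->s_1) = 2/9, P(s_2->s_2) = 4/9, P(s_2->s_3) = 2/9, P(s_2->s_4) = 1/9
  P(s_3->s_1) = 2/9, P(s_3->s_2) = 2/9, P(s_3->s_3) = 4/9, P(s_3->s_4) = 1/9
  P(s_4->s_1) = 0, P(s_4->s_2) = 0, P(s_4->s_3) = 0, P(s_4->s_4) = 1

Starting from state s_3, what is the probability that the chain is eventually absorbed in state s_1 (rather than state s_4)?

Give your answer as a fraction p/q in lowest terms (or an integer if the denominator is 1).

Let a_i = P(absorbed in s_1 | start in state i).
Boundary conditions: a_s_1 = 1, a_s_4 = 0.
For each transient state i, a_i = sum_j P(i->j) * a_j:
  a_s_2 = 2/9*a_s_1 + 4/9*a_s_2 + 2/9*a_s_3 + 1/9*a_s_4
  a_s_3 = 2/9*a_s_1 + 2/9*a_s_2 + 4/9*a_s_3 + 1/9*a_s_4

Substituting a_s_1 = 1 and a_s_4 = 0, rearrange to (I - Q) a = r where r[i] = P(i -> s_1):
  [5/9, -2/9] . (a_s_2, a_s_3) = 2/9
  [-2/9, 5/9] . (a_s_2, a_s_3) = 2/9

Solving yields:
  a_s_2 = 2/3
  a_s_3 = 2/3

Starting state is s_3, so the absorption probability is a_s_3 = 2/3.

Answer: 2/3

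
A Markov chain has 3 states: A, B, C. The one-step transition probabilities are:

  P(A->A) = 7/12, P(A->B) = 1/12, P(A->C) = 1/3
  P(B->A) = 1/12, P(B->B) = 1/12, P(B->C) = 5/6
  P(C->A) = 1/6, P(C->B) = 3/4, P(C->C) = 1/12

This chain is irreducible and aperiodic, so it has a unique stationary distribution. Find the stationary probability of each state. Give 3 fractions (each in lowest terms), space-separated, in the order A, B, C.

Answer: 31/132 47/132 9/22

Derivation:
The stationary distribution satisfies pi = pi * P, i.e.:
  pi_A = 7/12*pi_A + 1/12*pi_B + 1/6*pi_C
  pi_B = 1/12*pi_A + 1/12*pi_B + 3/4*pi_C
  pi_C = 1/3*pi_A + 5/6*pi_B + 1/12*pi_C
with normalization: pi_A + pi_B + pi_C = 1.

Using the first 2 balance equations plus normalization, the linear system A*pi = b is:
  [-5/12, 1/12, 1/6] . pi = 0
  [1/12, -11/12, 3/4] . pi = 0
  [1, 1, 1] . pi = 1

Solving yields:
  pi_A = 31/132
  pi_B = 47/132
  pi_C = 9/22

Verification (pi * P):
  31/132*7/12 + 47/132*1/12 + 9/22*1/6 = 31/132 = pi_A  (ok)
  31/132*1/12 + 47/132*1/12 + 9/22*3/4 = 47/132 = pi_B  (ok)
  31/132*1/3 + 47/132*5/6 + 9/22*1/12 = 9/22 = pi_C  (ok)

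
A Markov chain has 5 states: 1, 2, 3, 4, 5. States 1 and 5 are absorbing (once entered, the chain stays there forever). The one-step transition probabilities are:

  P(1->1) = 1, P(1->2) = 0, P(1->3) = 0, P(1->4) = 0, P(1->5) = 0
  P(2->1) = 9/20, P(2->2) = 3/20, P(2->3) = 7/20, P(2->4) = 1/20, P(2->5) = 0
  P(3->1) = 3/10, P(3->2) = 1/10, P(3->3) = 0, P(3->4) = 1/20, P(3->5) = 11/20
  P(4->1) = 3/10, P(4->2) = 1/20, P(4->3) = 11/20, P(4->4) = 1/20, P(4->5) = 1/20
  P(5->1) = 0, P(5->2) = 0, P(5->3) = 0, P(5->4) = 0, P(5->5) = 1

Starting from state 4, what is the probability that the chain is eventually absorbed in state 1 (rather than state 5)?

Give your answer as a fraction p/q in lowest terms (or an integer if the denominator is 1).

Let a_i = P(absorbed in 1 | start in state i).
Boundary conditions: a_1 = 1, a_5 = 0.
For each transient state i, a_i = sum_j P(i->j) * a_j:
  a_2 = 9/20*a_1 + 3/20*a_2 + 7/20*a_3 + 1/20*a_4 + 0*a_5
  a_3 = 3/10*a_1 + 1/10*a_2 + 0*a_3 + 1/20*a_4 + 11/20*a_5
  a_4 = 3/10*a_1 + 1/20*a_2 + 11/20*a_3 + 1/20*a_4 + 1/20*a_5

Substituting a_1 = 1 and a_5 = 0, rearrange to (I - Q) a = r where r[i] = P(i -> 1):
  [17/20, -7/20, -1/20] . (a_2, a_3, a_4) = 9/20
  [-1/10, 1, -1/20] . (a_2, a_3, a_4) = 3/10
  [-1/20, -11/20, 19/20] . (a_2, a_3, a_4) = 3/10

Solving yields:
  a_2 = 483/662
  a_3 = 799/1986
  a_4 = 583/993

Starting state is 4, so the absorption probability is a_4 = 583/993.

Answer: 583/993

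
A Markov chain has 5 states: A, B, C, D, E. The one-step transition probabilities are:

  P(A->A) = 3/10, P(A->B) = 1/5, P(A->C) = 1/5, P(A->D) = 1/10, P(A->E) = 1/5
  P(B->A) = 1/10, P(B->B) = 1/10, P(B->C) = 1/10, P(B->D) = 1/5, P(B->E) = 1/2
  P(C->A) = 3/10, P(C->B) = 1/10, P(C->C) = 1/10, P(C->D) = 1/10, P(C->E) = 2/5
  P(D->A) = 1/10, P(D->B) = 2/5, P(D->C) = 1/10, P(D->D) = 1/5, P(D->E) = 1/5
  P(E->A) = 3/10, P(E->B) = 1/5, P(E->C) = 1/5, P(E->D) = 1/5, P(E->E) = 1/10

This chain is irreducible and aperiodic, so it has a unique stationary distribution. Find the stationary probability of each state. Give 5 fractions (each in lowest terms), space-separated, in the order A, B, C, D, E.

Answer: 2641/11584 2291/11584 1727/11584 235/1448 3045/11584

Derivation:
The stationary distribution satisfies pi = pi * P, i.e.:
  pi_A = 3/10*pi_A + 1/10*pi_B + 3/10*pi_C + 1/10*pi_D + 3/10*pi_E
  pi_B = 1/5*pi_A + 1/10*pi_B + 1/10*pi_C + 2/5*pi_D + 1/5*pi_E
  pi_C = 1/5*pi_A + 1/10*pi_B + 1/10*pi_C + 1/10*pi_D + 1/5*pi_E
  pi_D = 1/10*pi_A + 1/5*pi_B + 1/10*pi_C + 1/5*pi_D + 1/5*pi_E
  pi_E = 1/5*pi_A + 1/2*pi_B + 2/5*pi_C + 1/5*pi_D + 1/10*pi_E
with normalization: pi_A + pi_B + pi_C + pi_D + pi_E = 1.

Using the first 4 balance equations plus normalization, the linear system A*pi = b is:
  [-7/10, 1/10, 3/10, 1/10, 3/10] . pi = 0
  [1/5, -9/10, 1/10, 2/5, 1/5] . pi = 0
  [1/5, 1/10, -9/10, 1/10, 1/5] . pi = 0
  [1/10, 1/5, 1/10, -4/5, 1/5] . pi = 0
  [1, 1, 1, 1, 1] . pi = 1

Solving yields:
  pi_A = 2641/11584
  pi_B = 2291/11584
  pi_C = 1727/11584
  pi_D = 235/1448
  pi_E = 3045/11584

Verification (pi * P):
  2641/11584*3/10 + 2291/11584*1/10 + 1727/11584*3/10 + 235/1448*1/10 + 3045/11584*3/10 = 2641/11584 = pi_A  (ok)
  2641/11584*1/5 + 2291/11584*1/10 + 1727/11584*1/10 + 235/1448*2/5 + 3045/11584*1/5 = 2291/11584 = pi_B  (ok)
  2641/11584*1/5 + 2291/11584*1/10 + 1727/11584*1/10 + 235/1448*1/10 + 3045/11584*1/5 = 1727/11584 = pi_C  (ok)
  2641/11584*1/10 + 2291/11584*1/5 + 1727/11584*1/10 + 235/1448*1/5 + 3045/11584*1/5 = 235/1448 = pi_D  (ok)
  2641/11584*1/5 + 2291/11584*1/2 + 1727/11584*2/5 + 235/1448*1/5 + 3045/11584*1/10 = 3045/11584 = pi_E  (ok)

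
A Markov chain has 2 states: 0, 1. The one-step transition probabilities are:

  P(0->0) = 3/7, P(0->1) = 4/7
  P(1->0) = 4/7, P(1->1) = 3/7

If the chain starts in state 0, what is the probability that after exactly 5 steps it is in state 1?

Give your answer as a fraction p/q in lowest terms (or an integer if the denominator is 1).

Answer: 8404/16807

Derivation:
Computing P^5 by repeated multiplication:
P^1 =
  0: [3/7, 4/7]
  1: [4/7, 3/7]
P^2 =
  0: [25/49, 24/49]
  1: [24/49, 25/49]
P^3 =
  0: [171/343, 172/343]
  1: [172/343, 171/343]
P^4 =
  0: [1201/2401, 1200/2401]
  1: [1200/2401, 1201/2401]
P^5 =
  0: [8403/16807, 8404/16807]
  1: [8404/16807, 8403/16807]

(P^5)[0 -> 1] = 8404/16807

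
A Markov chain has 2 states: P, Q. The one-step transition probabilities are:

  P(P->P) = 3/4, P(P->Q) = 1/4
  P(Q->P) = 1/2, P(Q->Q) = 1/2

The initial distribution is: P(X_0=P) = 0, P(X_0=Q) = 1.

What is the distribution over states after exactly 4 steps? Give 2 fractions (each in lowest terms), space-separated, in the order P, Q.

Propagating the distribution step by step (d_{t+1} = d_t * P):
d_0 = (P=0, Q=1)
  d_1[P] = 0*3/4 + 1*1/2 = 1/2
  d_1[Q] = 0*1/4 + 1*1/2 = 1/2
d_1 = (P=1/2, Q=1/2)
  d_2[P] = 1/2*3/4 + 1/2*1/2 = 5/8
  d_2[Q] = 1/2*1/4 + 1/2*1/2 = 3/8
d_2 = (P=5/8, Q=3/8)
  d_3[P] = 5/8*3/4 + 3/8*1/2 = 21/32
  d_3[Q] = 5/8*1/4 + 3/8*1/2 = 11/32
d_3 = (P=21/32, Q=11/32)
  d_4[P] = 21/32*3/4 + 11/32*1/2 = 85/128
  d_4[Q] = 21/32*1/4 + 11/32*1/2 = 43/128
d_4 = (P=85/128, Q=43/128)

Answer: 85/128 43/128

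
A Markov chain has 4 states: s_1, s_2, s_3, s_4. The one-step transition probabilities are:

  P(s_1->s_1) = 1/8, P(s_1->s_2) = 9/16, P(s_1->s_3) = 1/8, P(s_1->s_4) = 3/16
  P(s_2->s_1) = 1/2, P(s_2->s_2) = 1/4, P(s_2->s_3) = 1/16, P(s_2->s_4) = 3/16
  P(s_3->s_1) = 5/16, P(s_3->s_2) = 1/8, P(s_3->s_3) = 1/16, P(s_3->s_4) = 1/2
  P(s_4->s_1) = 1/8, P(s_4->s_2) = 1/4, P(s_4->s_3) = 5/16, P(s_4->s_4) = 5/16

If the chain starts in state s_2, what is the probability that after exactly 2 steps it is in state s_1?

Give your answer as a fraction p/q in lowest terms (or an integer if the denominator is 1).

Computing P^2 by repeated multiplication:
P^1 =
  s_1: [1/8, 9/16, 1/8, 3/16]
  s_2: [1/2, 1/4, 1/16, 3/16]
  s_3: [5/16, 1/8, 1/16, 1/2]
  s_4: [1/8, 1/4, 5/16, 5/16]
P^2 =
  s_1: [23/64, 35/128, 15/128, 1/4]
  s_2: [59/256, 51/128, 9/64, 59/256]
  s_3: [47/256, 87/256, 53/256, 69/256]
  s_4: [71/256, 1/4, 19/128, 83/256]

(P^2)[s_2 -> s_1] = 59/256

Answer: 59/256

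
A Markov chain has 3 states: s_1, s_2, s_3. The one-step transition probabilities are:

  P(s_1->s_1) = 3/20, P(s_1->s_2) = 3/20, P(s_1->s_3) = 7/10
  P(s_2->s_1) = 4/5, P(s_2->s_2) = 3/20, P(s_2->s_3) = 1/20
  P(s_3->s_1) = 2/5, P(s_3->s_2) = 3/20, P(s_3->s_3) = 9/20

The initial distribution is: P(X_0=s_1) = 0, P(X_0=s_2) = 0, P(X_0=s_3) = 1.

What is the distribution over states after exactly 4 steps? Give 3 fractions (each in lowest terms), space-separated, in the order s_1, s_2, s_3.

Answer: 147/400 3/20 193/400

Derivation:
Propagating the distribution step by step (d_{t+1} = d_t * P):
d_0 = (s_1=0, s_2=0, s_3=1)
  d_1[s_1] = 0*3/20 + 0*4/5 + 1*2/5 = 2/5
  d_1[s_2] = 0*3/20 + 0*3/20 + 1*3/20 = 3/20
  d_1[s_3] = 0*7/10 + 0*1/20 + 1*9/20 = 9/20
d_1 = (s_1=2/5, s_2=3/20, s_3=9/20)
  d_2[s_1] = 2/5*3/20 + 3/20*4/5 + 9/20*2/5 = 9/25
  d_2[s_2] = 2/5*3/20 + 3/20*3/20 + 9/20*3/20 = 3/20
  d_2[s_3] = 2/5*7/10 + 3/20*1/20 + 9/20*9/20 = 49/100
d_2 = (s_1=9/25, s_2=3/20, s_3=49/100)
  d_3[s_1] = 9/25*3/20 + 3/20*4/5 + 49/100*2/5 = 37/100
  d_3[s_2] = 9/25*3/20 + 3/20*3/20 + 49/100*3/20 = 3/20
  d_3[s_3] = 9/25*7/10 + 3/20*1/20 + 49/100*9/20 = 12/25
d_3 = (s_1=37/100, s_2=3/20, s_3=12/25)
  d_4[s_1] = 37/100*3/20 + 3/20*4/5 + 12/25*2/5 = 147/400
  d_4[s_2] = 37/100*3/20 + 3/20*3/20 + 12/25*3/20 = 3/20
  d_4[s_3] = 37/100*7/10 + 3/20*1/20 + 12/25*9/20 = 193/400
d_4 = (s_1=147/400, s_2=3/20, s_3=193/400)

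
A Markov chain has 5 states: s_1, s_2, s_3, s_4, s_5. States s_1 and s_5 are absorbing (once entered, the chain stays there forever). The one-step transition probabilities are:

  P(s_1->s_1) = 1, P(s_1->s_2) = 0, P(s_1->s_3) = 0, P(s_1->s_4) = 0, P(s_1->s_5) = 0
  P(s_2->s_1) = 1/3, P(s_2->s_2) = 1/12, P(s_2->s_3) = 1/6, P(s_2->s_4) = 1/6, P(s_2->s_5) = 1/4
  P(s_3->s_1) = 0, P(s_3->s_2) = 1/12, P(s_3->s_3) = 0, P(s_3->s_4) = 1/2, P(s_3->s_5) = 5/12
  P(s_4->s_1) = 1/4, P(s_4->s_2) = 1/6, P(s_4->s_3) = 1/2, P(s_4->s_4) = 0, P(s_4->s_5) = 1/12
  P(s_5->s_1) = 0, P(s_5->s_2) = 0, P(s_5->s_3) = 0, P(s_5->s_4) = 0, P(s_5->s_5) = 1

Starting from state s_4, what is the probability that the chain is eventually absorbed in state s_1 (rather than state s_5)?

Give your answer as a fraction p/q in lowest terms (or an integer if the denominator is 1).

Answer: 17/36

Derivation:
Let a_i = P(absorbed in s_1 | start in state i).
Boundary conditions: a_s_1 = 1, a_s_5 = 0.
For each transient state i, a_i = sum_j P(i->j) * a_j:
  a_s_2 = 1/3*a_s_1 + 1/12*a_s_2 + 1/6*a_s_3 + 1/6*a_s_4 + 1/4*a_s_5
  a_s_3 = 0*a_s_1 + 1/12*a_s_2 + 0*a_s_3 + 1/2*a_s_4 + 5/12*a_s_5
  a_s_4 = 1/4*a_s_1 + 1/6*a_s_2 + 1/2*a_s_3 + 0*a_s_4 + 1/12*a_s_5

Substituting a_s_1 = 1 and a_s_5 = 0, rearrange to (I - Q) a = r where r[i] = P(i -> s_1):
  [11/12, -1/6, -1/6] . (a_s_2, a_s_3, a_s_4) = 1/3
  [-1/12, 1, -1/2] . (a_s_2, a_s_3, a_s_4) = 0
  [-1/6, -1/2, 1] . (a_s_2, a_s_3, a_s_4) = 1/4

Solving yields:
  a_s_2 = 1/2
  a_s_3 = 5/18
  a_s_4 = 17/36

Starting state is s_4, so the absorption probability is a_s_4 = 17/36.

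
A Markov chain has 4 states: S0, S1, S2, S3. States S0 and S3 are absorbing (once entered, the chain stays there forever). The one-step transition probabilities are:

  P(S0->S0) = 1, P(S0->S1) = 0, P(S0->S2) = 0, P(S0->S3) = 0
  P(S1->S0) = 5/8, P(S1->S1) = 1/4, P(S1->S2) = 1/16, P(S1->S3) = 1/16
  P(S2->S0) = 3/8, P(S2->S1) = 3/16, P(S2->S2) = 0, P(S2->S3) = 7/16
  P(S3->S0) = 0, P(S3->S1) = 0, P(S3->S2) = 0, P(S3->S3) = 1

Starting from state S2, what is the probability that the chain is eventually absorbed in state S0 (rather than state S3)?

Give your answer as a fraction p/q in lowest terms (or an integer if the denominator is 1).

Answer: 34/63

Derivation:
Let a_i = P(absorbed in S0 | start in state i).
Boundary conditions: a_S0 = 1, a_S3 = 0.
For each transient state i, a_i = sum_j P(i->j) * a_j:
  a_S1 = 5/8*a_S0 + 1/4*a_S1 + 1/16*a_S2 + 1/16*a_S3
  a_S2 = 3/8*a_S0 + 3/16*a_S1 + 0*a_S2 + 7/16*a_S3

Substituting a_S0 = 1 and a_S3 = 0, rearrange to (I - Q) a = r where r[i] = P(i -> S0):
  [3/4, -1/16] . (a_S1, a_S2) = 5/8
  [-3/16, 1] . (a_S1, a_S2) = 3/8

Solving yields:
  a_S1 = 166/189
  a_S2 = 34/63

Starting state is S2, so the absorption probability is a_S2 = 34/63.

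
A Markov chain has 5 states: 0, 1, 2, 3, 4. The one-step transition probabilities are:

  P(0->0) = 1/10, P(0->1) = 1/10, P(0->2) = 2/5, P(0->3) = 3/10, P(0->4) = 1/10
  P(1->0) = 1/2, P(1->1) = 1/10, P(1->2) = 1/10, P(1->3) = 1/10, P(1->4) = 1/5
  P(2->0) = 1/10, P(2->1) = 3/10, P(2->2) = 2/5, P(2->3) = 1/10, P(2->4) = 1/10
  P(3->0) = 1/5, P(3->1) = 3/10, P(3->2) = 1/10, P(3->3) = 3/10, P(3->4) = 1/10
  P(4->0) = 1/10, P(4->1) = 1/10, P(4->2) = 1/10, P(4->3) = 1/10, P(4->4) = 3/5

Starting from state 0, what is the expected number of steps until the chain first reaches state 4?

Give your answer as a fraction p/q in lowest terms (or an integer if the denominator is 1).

Let h_i = expected steps to first reach 4 from state i.
Boundary: h_4 = 0.
First-step equations for the other states:
  h_0 = 1 + 1/10*h_0 + 1/10*h_1 + 2/5*h_2 + 3/10*h_3 + 1/10*h_4
  h_1 = 1 + 1/2*h_0 + 1/10*h_1 + 1/10*h_2 + 1/10*h_3 + 1/5*h_4
  h_2 = 1 + 1/10*h_0 + 3/10*h_1 + 2/5*h_2 + 1/10*h_3 + 1/10*h_4
  h_3 = 1 + 1/5*h_0 + 3/10*h_1 + 1/10*h_2 + 3/10*h_3 + 1/10*h_4

Substituting h_4 = 0 and rearranging gives the linear system (I - Q) h = 1:
  [9/10, -1/10, -2/5, -3/10] . (h_0, h_1, h_2, h_3) = 1
  [-1/2, 9/10, -1/10, -1/10] . (h_0, h_1, h_2, h_3) = 1
  [-1/10, -3/10, 3/5, -1/10] . (h_0, h_1, h_2, h_3) = 1
  [-1/5, -3/10, -1/10, 7/10] . (h_0, h_1, h_2, h_3) = 1

Solving yields:
  h_0 = 635/76
  h_1 = 2305/304
  h_2 = 625/76
  h_3 = 2505/304

Starting state is 0, so the expected hitting time is h_0 = 635/76.

Answer: 635/76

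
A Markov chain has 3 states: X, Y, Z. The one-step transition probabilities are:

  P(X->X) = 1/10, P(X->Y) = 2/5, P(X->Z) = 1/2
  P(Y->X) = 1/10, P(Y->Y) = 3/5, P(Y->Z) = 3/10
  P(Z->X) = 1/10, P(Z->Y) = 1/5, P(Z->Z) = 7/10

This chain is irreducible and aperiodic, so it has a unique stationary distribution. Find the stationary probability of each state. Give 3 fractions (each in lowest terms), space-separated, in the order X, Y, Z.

Answer: 1/10 11/30 8/15

Derivation:
The stationary distribution satisfies pi = pi * P, i.e.:
  pi_X = 1/10*pi_X + 1/10*pi_Y + 1/10*pi_Z
  pi_Y = 2/5*pi_X + 3/5*pi_Y + 1/5*pi_Z
  pi_Z = 1/2*pi_X + 3/10*pi_Y + 7/10*pi_Z
with normalization: pi_X + pi_Y + pi_Z = 1.

Using the first 2 balance equations plus normalization, the linear system A*pi = b is:
  [-9/10, 1/10, 1/10] . pi = 0
  [2/5, -2/5, 1/5] . pi = 0
  [1, 1, 1] . pi = 1

Solving yields:
  pi_X = 1/10
  pi_Y = 11/30
  pi_Z = 8/15

Verification (pi * P):
  1/10*1/10 + 11/30*1/10 + 8/15*1/10 = 1/10 = pi_X  (ok)
  1/10*2/5 + 11/30*3/5 + 8/15*1/5 = 11/30 = pi_Y  (ok)
  1/10*1/2 + 11/30*3/10 + 8/15*7/10 = 8/15 = pi_Z  (ok)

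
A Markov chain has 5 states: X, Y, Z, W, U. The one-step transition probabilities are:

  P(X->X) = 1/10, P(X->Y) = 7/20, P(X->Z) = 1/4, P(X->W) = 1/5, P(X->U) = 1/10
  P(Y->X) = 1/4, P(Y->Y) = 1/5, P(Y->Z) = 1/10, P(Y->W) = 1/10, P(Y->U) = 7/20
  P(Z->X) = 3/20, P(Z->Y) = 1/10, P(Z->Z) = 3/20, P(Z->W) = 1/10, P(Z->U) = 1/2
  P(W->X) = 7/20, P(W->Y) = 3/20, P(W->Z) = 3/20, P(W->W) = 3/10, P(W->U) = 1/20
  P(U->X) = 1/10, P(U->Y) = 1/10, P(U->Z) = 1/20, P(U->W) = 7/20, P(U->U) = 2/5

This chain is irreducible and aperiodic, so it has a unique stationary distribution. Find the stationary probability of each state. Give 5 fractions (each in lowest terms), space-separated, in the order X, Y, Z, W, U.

The stationary distribution satisfies pi = pi * P, i.e.:
  pi_X = 1/10*pi_X + 1/4*pi_Y + 3/20*pi_Z + 7/20*pi_W + 1/10*pi_U
  pi_Y = 7/20*pi_X + 1/5*pi_Y + 1/10*pi_Z + 3/20*pi_W + 1/10*pi_U
  pi_Z = 1/4*pi_X + 1/10*pi_Y + 3/20*pi_Z + 3/20*pi_W + 1/20*pi_U
  pi_W = 1/5*pi_X + 1/10*pi_Y + 1/10*pi_Z + 3/10*pi_W + 7/20*pi_U
  pi_U = 1/10*pi_X + 7/20*pi_Y + 1/2*pi_Z + 1/20*pi_W + 2/5*pi_U
with normalization: pi_X + pi_Y + pi_Z + pi_W + pi_U = 1.

Using the first 4 balance equations plus normalization, the linear system A*pi = b is:
  [-9/10, 1/4, 3/20, 7/20, 1/10] . pi = 0
  [7/20, -4/5, 1/10, 3/20, 1/10] . pi = 0
  [1/4, 1/10, -17/20, 3/20, 1/20] . pi = 0
  [1/5, 1/10, 1/10, -7/10, 7/20] . pi = 0
  [1, 1, 1, 1, 1] . pi = 1

Solving yields:
  pi_X = 9151/47847
  pi_Y = 2825/15949
  pi_Z = 52/389
  pi_W = 11101/47847
  pi_U = 12724/47847

Verification (pi * P):
  9151/47847*1/10 + 2825/15949*1/4 + 52/389*3/20 + 11101/47847*7/20 + 12724/47847*1/10 = 9151/47847 = pi_X  (ok)
  9151/47847*7/20 + 2825/15949*1/5 + 52/389*1/10 + 11101/47847*3/20 + 12724/47847*1/10 = 2825/15949 = pi_Y  (ok)
  9151/47847*1/4 + 2825/15949*1/10 + 52/389*3/20 + 11101/47847*3/20 + 12724/47847*1/20 = 52/389 = pi_Z  (ok)
  9151/47847*1/5 + 2825/15949*1/10 + 52/389*1/10 + 11101/47847*3/10 + 12724/47847*7/20 = 11101/47847 = pi_W  (ok)
  9151/47847*1/10 + 2825/15949*7/20 + 52/389*1/2 + 11101/47847*1/20 + 12724/47847*2/5 = 12724/47847 = pi_U  (ok)

Answer: 9151/47847 2825/15949 52/389 11101/47847 12724/47847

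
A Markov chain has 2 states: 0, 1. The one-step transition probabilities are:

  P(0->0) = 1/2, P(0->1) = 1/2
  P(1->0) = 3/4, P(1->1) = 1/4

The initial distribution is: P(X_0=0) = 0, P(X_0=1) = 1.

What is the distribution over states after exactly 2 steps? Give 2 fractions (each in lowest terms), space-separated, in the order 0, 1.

Answer: 9/16 7/16

Derivation:
Propagating the distribution step by step (d_{t+1} = d_t * P):
d_0 = (0=0, 1=1)
  d_1[0] = 0*1/2 + 1*3/4 = 3/4
  d_1[1] = 0*1/2 + 1*1/4 = 1/4
d_1 = (0=3/4, 1=1/4)
  d_2[0] = 3/4*1/2 + 1/4*3/4 = 9/16
  d_2[1] = 3/4*1/2 + 1/4*1/4 = 7/16
d_2 = (0=9/16, 1=7/16)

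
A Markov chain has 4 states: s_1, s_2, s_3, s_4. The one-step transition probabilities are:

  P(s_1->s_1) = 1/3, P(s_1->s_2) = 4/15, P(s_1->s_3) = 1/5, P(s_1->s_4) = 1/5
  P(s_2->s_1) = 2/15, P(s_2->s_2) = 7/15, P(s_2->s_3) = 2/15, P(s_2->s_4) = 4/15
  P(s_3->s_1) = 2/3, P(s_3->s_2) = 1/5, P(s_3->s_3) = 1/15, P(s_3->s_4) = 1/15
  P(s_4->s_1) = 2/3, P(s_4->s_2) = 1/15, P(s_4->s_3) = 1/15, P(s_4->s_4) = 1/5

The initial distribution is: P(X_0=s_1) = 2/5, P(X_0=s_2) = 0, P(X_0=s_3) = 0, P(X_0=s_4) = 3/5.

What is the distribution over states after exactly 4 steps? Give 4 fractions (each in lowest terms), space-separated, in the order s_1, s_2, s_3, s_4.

Answer: 99074/253125 22919/84375 34808/253125 50486/253125

Derivation:
Propagating the distribution step by step (d_{t+1} = d_t * P):
d_0 = (s_1=2/5, s_2=0, s_3=0, s_4=3/5)
  d_1[s_1] = 2/5*1/3 + 0*2/15 + 0*2/3 + 3/5*2/3 = 8/15
  d_1[s_2] = 2/5*4/15 + 0*7/15 + 0*1/5 + 3/5*1/15 = 11/75
  d_1[s_3] = 2/5*1/5 + 0*2/15 + 0*1/15 + 3/5*1/15 = 3/25
  d_1[s_4] = 2/5*1/5 + 0*4/15 + 0*1/15 + 3/5*1/5 = 1/5
d_1 = (s_1=8/15, s_2=11/75, s_3=3/25, s_4=1/5)
  d_2[s_1] = 8/15*1/3 + 11/75*2/15 + 3/25*2/3 + 1/5*2/3 = 154/375
  d_2[s_2] = 8/15*4/15 + 11/75*7/15 + 3/25*1/5 + 1/5*1/15 = 31/125
  d_2[s_3] = 8/15*1/5 + 11/75*2/15 + 3/25*1/15 + 1/5*1/15 = 166/1125
  d_2[s_4] = 8/15*1/5 + 11/75*4/15 + 3/25*1/15 + 1/5*1/5 = 218/1125
d_2 = (s_1=154/375, s_2=31/125, s_3=166/1125, s_4=218/1125)
  d_3[s_1] = 154/375*1/3 + 31/125*2/15 + 166/1125*2/3 + 218/1125*2/3 = 2236/5625
  d_3[s_2] = 154/375*4/15 + 31/125*7/15 + 166/1125*1/5 + 218/1125*1/15 = 4517/16875
  d_3[s_3] = 154/375*1/5 + 31/125*2/15 + 166/1125*1/15 + 218/1125*1/15 = 776/5625
  d_3[s_4] = 154/375*1/5 + 31/125*4/15 + 166/1125*1/15 + 218/1125*1/5 = 3322/16875
d_3 = (s_1=2236/5625, s_2=4517/16875, s_3=776/5625, s_4=3322/16875)
  d_4[s_1] = 2236/5625*1/3 + 4517/16875*2/15 + 776/5625*2/3 + 3322/16875*2/3 = 99074/253125
  d_4[s_2] = 2236/5625*4/15 + 4517/16875*7/15 + 776/5625*1/5 + 3322/16875*1/15 = 22919/84375
  d_4[s_3] = 2236/5625*1/5 + 4517/16875*2/15 + 776/5625*1/15 + 3322/16875*1/15 = 34808/253125
  d_4[s_4] = 2236/5625*1/5 + 4517/16875*4/15 + 776/5625*1/15 + 3322/16875*1/5 = 50486/253125
d_4 = (s_1=99074/253125, s_2=22919/84375, s_3=34808/253125, s_4=50486/253125)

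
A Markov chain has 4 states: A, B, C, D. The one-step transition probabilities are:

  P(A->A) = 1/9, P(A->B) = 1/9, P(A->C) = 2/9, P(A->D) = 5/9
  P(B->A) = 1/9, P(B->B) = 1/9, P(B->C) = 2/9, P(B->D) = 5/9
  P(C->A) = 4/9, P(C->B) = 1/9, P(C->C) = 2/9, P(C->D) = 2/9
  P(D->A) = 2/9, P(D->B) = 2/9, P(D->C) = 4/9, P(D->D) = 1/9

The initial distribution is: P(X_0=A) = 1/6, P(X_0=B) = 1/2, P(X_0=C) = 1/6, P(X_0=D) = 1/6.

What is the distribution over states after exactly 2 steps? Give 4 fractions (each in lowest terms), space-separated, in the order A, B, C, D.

Propagating the distribution step by step (d_{t+1} = d_t * P):
d_0 = (A=1/6, B=1/2, C=1/6, D=1/6)
  d_1[A] = 1/6*1/9 + 1/2*1/9 + 1/6*4/9 + 1/6*2/9 = 5/27
  d_1[B] = 1/6*1/9 + 1/2*1/9 + 1/6*1/9 + 1/6*2/9 = 7/54
  d_1[C] = 1/6*2/9 + 1/2*2/9 + 1/6*2/9 + 1/6*4/9 = 7/27
  d_1[D] = 1/6*5/9 + 1/2*5/9 + 1/6*2/9 + 1/6*1/9 = 23/54
d_1 = (A=5/27, B=7/54, C=7/27, D=23/54)
  d_2[A] = 5/27*1/9 + 7/54*1/9 + 7/27*4/9 + 23/54*2/9 = 119/486
  d_2[B] = 5/27*1/9 + 7/54*1/9 + 7/27*1/9 + 23/54*2/9 = 77/486
  d_2[C] = 5/27*2/9 + 7/54*2/9 + 7/27*2/9 + 23/54*4/9 = 77/243
  d_2[D] = 5/27*5/9 + 7/54*5/9 + 7/27*2/9 + 23/54*1/9 = 68/243
d_2 = (A=119/486, B=77/486, C=77/243, D=68/243)

Answer: 119/486 77/486 77/243 68/243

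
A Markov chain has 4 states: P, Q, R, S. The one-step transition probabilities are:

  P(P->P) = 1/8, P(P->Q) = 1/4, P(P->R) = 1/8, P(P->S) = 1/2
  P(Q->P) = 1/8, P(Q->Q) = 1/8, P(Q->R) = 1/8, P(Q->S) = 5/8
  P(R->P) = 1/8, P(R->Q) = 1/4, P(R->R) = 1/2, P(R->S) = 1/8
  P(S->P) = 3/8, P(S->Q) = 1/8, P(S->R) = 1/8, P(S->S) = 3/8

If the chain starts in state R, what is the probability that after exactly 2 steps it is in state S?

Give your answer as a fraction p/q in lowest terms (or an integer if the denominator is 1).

Answer: 21/64

Derivation:
Computing P^2 by repeated multiplication:
P^1 =
  P: [1/8, 1/4, 1/8, 1/2]
  Q: [1/8, 1/8, 1/8, 5/8]
  R: [1/8, 1/4, 1/2, 1/8]
  S: [3/8, 1/8, 1/8, 3/8]
P^2 =
  P: [1/4, 5/32, 11/64, 27/64]
  Q: [9/32, 5/32, 11/64, 25/64]
  R: [5/32, 13/64, 5/16, 21/64]
  S: [7/32, 3/16, 11/64, 27/64]

(P^2)[R -> S] = 21/64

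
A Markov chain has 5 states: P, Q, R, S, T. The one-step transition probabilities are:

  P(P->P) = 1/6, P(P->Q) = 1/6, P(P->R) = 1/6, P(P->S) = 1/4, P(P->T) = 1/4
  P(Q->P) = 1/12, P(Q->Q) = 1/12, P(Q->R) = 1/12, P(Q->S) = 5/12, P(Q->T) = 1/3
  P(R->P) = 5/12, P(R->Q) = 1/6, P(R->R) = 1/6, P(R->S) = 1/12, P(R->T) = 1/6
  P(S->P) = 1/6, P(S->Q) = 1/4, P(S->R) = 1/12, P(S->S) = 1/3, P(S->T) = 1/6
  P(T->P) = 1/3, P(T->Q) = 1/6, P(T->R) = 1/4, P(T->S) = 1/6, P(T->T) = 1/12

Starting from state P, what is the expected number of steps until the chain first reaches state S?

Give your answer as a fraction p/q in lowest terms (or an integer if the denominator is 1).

Answer: 676/155

Derivation:
Let h_i = expected steps to first reach S from state i.
Boundary: h_S = 0.
First-step equations for the other states:
  h_P = 1 + 1/6*h_P + 1/6*h_Q + 1/6*h_R + 1/4*h_S + 1/4*h_T
  h_Q = 1 + 1/12*h_P + 1/12*h_Q + 1/12*h_R + 5/12*h_S + 1/3*h_T
  h_R = 1 + 5/12*h_P + 1/6*h_Q + 1/6*h_R + 1/12*h_S + 1/6*h_T
  h_T = 1 + 1/3*h_P + 1/6*h_Q + 1/4*h_R + 1/6*h_S + 1/12*h_T

Substituting h_S = 0 and rearranging gives the linear system (I - Q) h = 1:
  [5/6, -1/6, -1/6, -1/4] . (h_P, h_Q, h_R, h_T) = 1
  [-1/12, 11/12, -1/12, -1/3] . (h_P, h_Q, h_R, h_T) = 1
  [-5/12, -1/6, 5/6, -1/6] . (h_P, h_Q, h_R, h_T) = 1
  [-1/3, -1/6, -1/4, 11/12] . (h_P, h_Q, h_R, h_T) = 1

Solving yields:
  h_P = 676/155
  h_Q = 568/155
  h_R = 784/155
  h_T = 732/155

Starting state is P, so the expected hitting time is h_P = 676/155.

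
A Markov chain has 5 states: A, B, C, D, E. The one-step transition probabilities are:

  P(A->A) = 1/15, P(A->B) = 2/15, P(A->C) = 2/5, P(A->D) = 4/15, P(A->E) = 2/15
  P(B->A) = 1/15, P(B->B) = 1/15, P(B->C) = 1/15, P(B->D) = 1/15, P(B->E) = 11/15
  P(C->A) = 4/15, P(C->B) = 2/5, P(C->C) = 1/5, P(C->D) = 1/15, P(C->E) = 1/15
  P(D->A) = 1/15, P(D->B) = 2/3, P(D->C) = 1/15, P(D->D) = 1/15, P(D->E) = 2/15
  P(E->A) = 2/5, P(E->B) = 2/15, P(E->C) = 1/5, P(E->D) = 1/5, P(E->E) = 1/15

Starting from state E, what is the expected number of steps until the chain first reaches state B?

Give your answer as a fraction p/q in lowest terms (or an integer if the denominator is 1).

Answer: 5163/1450

Derivation:
Let h_i = expected steps to first reach B from state i.
Boundary: h_B = 0.
First-step equations for the other states:
  h_A = 1 + 1/15*h_A + 2/15*h_B + 2/5*h_C + 4/15*h_D + 2/15*h_E
  h_C = 1 + 4/15*h_A + 2/5*h_B + 1/5*h_C + 1/15*h_D + 1/15*h_E
  h_D = 1 + 1/15*h_A + 2/3*h_B + 1/15*h_C + 1/15*h_D + 2/15*h_E
  h_E = 1 + 2/5*h_A + 2/15*h_B + 1/5*h_C + 1/5*h_D + 1/15*h_E

Substituting h_B = 0 and rearranging gives the linear system (I - Q) h = 1:
  [14/15, -2/5, -4/15, -2/15] . (h_A, h_C, h_D, h_E) = 1
  [-4/15, 4/5, -1/15, -1/15] . (h_A, h_C, h_D, h_E) = 1
  [-1/15, -1/15, 14/15, -2/15] . (h_A, h_C, h_D, h_E) = 1
  [-2/5, -1/5, -1/5, 14/15] . (h_A, h_C, h_D, h_E) = 1

Solving yields:
  h_A = 979/290
  h_C = 4119/1450
  h_D = 587/290
  h_E = 5163/1450

Starting state is E, so the expected hitting time is h_E = 5163/1450.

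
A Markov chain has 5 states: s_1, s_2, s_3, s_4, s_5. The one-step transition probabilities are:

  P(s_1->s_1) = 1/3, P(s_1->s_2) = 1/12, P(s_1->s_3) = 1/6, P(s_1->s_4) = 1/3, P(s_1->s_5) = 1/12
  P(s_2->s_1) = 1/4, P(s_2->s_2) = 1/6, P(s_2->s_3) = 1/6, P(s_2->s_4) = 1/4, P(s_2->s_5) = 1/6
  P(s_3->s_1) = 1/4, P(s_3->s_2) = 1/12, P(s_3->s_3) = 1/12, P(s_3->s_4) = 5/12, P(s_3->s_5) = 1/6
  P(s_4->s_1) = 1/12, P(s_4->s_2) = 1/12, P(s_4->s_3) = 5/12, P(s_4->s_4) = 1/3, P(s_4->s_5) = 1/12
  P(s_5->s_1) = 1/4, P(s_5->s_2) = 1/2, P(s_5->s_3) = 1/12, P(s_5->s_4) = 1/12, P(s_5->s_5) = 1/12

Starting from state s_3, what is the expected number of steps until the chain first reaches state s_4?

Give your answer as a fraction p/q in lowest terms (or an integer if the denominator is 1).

Answer: 4719/1531

Derivation:
Let h_i = expected steps to first reach s_4 from state i.
Boundary: h_s_4 = 0.
First-step equations for the other states:
  h_s_1 = 1 + 1/3*h_s_1 + 1/12*h_s_2 + 1/6*h_s_3 + 1/3*h_s_4 + 1/12*h_s_5
  h_s_2 = 1 + 1/4*h_s_1 + 1/6*h_s_2 + 1/6*h_s_3 + 1/4*h_s_4 + 1/6*h_s_5
  h_s_3 = 1 + 1/4*h_s_1 + 1/12*h_s_2 + 1/12*h_s_3 + 5/12*h_s_4 + 1/6*h_s_5
  h_s_5 = 1 + 1/4*h_s_1 + 1/2*h_s_2 + 1/12*h_s_3 + 1/12*h_s_4 + 1/12*h_s_5

Substituting h_s_4 = 0 and rearranging gives the linear system (I - Q) h = 1:
  [2/3, -1/12, -1/6, -1/12] . (h_s_1, h_s_2, h_s_3, h_s_5) = 1
  [-1/4, 5/6, -1/6, -1/6] . (h_s_1, h_s_2, h_s_3, h_s_5) = 1
  [-1/4, -1/12, 11/12, -1/6] . (h_s_1, h_s_2, h_s_3, h_s_5) = 1
  [-1/4, -1/2, -1/12, 11/12] . (h_s_1, h_s_2, h_s_3, h_s_5) = 1

Solving yields:
  h_s_1 = 4986/1531
  h_s_2 = 5577/1531
  h_s_3 = 4719/1531
  h_s_5 = 6501/1531

Starting state is s_3, so the expected hitting time is h_s_3 = 4719/1531.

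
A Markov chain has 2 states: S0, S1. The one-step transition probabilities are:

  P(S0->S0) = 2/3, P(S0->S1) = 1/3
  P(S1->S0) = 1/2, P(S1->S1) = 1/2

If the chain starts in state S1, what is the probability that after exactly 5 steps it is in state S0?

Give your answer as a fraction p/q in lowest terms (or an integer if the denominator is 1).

Computing P^5 by repeated multiplication:
P^1 =
  S0: [2/3, 1/3]
  S1: [1/2, 1/2]
P^2 =
  S0: [11/18, 7/18]
  S1: [7/12, 5/12]
P^3 =
  S0: [65/108, 43/108]
  S1: [43/72, 29/72]
P^4 =
  S0: [389/648, 259/648]
  S1: [259/432, 173/432]
P^5 =
  S0: [2333/3888, 1555/3888]
  S1: [1555/2592, 1037/2592]

(P^5)[S1 -> S0] = 1555/2592

Answer: 1555/2592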